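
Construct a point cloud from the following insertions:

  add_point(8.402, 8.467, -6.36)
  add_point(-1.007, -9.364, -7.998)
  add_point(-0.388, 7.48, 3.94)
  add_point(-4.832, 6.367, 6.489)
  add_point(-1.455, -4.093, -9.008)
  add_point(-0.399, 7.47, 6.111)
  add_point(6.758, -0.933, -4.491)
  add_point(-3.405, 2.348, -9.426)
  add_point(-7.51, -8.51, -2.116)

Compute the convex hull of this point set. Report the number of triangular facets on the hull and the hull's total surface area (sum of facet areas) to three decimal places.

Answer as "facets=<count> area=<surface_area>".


facets=14 area=696.612

Extreme-point indices: [0, 1, 2, 3, 4, 5, 6, 7, 8] — 9 of 9 on the boundary.

Facet areas (half cross-product norm):
  f1: (p7, p3, p8) → 105.9668
  f2: (p7, p3, p0) → 108.8176
  f3: (p4, p7, p0) → 45.3853
  f4: (p5, p6, p0) → 70.5353
  f5: (p5, p3, p8) → 37.8494
  f6: (p5, p6, p8) → 120.8359
  f7: (p1, p4, p0) → 32.0257
  f8: (p1, p6, p0) → 39.6282
  f9: (p1, p6, p8) → 51.5698
  f10: (p1, p7, p8) → 52.3344
  f11: (p1, p4, p7) → 4.3686
  f12: (p2, p3, p0) → 12.7988
  f13: (p2, p5, p0) → 9.5396
  f14: (p2, p5, p3) → 4.9563
Σ area = 696.612

Check V−E+F: 9 − 21 + 14 = 2.


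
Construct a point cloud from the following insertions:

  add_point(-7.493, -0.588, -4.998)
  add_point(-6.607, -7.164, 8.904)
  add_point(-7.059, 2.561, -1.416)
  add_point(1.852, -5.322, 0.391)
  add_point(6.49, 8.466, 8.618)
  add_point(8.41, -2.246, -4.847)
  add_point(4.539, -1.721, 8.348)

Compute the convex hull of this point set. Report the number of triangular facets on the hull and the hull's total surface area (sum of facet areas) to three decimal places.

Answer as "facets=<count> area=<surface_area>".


facets=10 area=662.178

7 of the 7 inputs are extreme points: [0, 1, 2, 3, 4, 5, 6].

Facet areas (half cross-product norm):
  f1: (p6, p4, p5) → 71.3871
  f2: (p6, p1, p4) → 51.6266
  f3: (p2, p5, p0) → 38.2724
  f4: (p2, p4, p5) → 128.4043
  f5: (p2, p1, p0) → 33.8146
  f6: (p2, p1, p4) → 124.0004
  f7: (p3, p5, p0) → 51.8347
  f8: (p3, p1, p0) → 70.4645
  f9: (p3, p6, p5) → 40.3228
  f10: (p3, p6, p1) → 52.0503
Σ area = 662.178

Check V−E+F: 7 − 15 + 10 = 2.


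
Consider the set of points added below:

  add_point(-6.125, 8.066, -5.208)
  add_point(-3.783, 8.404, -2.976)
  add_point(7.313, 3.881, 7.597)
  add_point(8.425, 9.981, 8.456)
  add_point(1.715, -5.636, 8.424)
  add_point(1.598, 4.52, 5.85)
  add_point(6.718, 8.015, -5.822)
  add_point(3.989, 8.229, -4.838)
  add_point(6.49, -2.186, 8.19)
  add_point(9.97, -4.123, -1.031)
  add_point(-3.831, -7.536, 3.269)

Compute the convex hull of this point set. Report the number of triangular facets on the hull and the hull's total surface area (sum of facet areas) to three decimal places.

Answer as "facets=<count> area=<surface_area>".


facets=16 area=797.577

10 of the 11 inputs are extreme points: [0, 1, 3, 4, 5, 6, 7, 8, 9, 10].

Per-facet area ½‖(b−a)×(c−a)‖:
  f1: (p10, p9, p0) → 129.7548
  f2: (p6, p9, p0) → 84.1791
  f3: (p6, p3, p9) → 94.3227
  f4: (p5, p10, p0) → 92.9109
  f5: (p8, p3, p9) → 61.1313
  f6: (p7, p6, p0) → 5.6342
  f7: (p7, p6, p3) → 20.5308
  f8: (p1, p5, p0) → 9.0817
  f9: (p1, p5, p3) → 46.5395
  f10: (p1, p7, p0) → 10.9603
  f11: (p1, p7, p3) → 56.2546
  f12: (p4, p5, p3) → 41.3420
  f13: (p4, p8, p3) → 25.7940
  f14: (p4, p5, p10) → 40.8090
  f15: (p4, p10, p9) → 49.3469
  f16: (p4, p8, p9) → 28.9848
Σ area = 797.577

Check V−E+F: 10 − 24 + 16 = 2.


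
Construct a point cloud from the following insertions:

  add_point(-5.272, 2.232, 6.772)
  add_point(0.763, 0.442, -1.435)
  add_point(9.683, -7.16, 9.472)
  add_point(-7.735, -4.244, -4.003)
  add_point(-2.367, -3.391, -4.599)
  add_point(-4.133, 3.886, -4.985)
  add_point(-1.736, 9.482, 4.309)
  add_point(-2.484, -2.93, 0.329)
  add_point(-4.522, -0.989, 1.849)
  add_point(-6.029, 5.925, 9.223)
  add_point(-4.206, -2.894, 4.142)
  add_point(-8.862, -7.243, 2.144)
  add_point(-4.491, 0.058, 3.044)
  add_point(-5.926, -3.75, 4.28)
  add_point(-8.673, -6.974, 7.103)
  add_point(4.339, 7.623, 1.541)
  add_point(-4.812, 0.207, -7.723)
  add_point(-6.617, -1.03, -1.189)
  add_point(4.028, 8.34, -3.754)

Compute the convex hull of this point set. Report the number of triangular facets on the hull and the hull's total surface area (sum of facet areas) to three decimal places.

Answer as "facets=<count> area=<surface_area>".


facets=18 area=906.840

Hull vertices (11/19): indices [2, 3, 4, 5, 6, 9, 11, 14, 15, 16, 18].

Per-facet area ½‖(b−a)×(c−a)‖:
  f1: (p9, p6, p2) → 75.3434
  f2: (p4, p2, p11) → 94.4206
  f3: (p4, p18, p2) → 124.5536
  f4: (p4, p18, p16) → 33.7934
  f5: (p15, p6, p2) → 57.9732
  f6: (p15, p18, p2) → 38.5260
  f7: (p15, p18, p6) → 17.6424
  f8: (p14, p2, p11) → 45.3647
  f9: (p14, p9, p11) → 32.3403
  f10: (p14, p9, p2) → 120.7468
  f11: (p5, p9, p6) → 40.5524
  f12: (p5, p18, p6) → 43.9581
  f13: (p5, p18, p16) → 17.6806
  f14: (p3, p4, p11) → 17.9305
  f15: (p3, p4, p16) → 14.0573
  f16: (p3, p9, p11) → 52.7363
  f17: (p3, p5, p16) → 14.4917
  f18: (p3, p5, p9) → 64.7290
Σ area = 906.840

Euler: V−E+F = 11−27+18 = 2.


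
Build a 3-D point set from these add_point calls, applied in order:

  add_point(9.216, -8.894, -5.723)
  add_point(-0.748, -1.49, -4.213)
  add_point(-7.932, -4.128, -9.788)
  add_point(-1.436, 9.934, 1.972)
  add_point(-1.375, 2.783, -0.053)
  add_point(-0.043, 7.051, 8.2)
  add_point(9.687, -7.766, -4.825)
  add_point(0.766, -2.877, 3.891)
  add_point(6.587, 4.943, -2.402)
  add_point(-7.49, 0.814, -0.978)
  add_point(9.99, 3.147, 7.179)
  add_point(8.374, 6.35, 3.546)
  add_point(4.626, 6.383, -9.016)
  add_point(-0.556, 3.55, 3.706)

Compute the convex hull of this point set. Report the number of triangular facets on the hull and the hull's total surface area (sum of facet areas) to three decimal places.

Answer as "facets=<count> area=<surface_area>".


Extreme-point indices: [0, 2, 3, 5, 6, 7, 9, 10, 11, 12] — 10 of 14 on the boundary.

Triangle areas on the boundary:
  f1: (p12, p0, p2) → 123.7218
  f2: (p12, p3, p2) → 105.8284
  f3: (p7, p0, p2) → 110.2056
  f4: (p7, p0, p10) → 81.1470
  f5: (p6, p0, p10) → 4.0614
  f6: (p6, p12, p0) → 10.7659
  f7: (p11, p12, p3) → 63.1692
  f8: (p11, p6, p10) → 41.1702
  f9: (p11, p6, p12) → 95.6925
  f10: (p9, p3, p2) → 43.8833
  f11: (p9, p7, p2) → 49.9596
  f12: (p5, p7, p10) → 52.7860
  f13: (p5, p11, p10) → 24.6132
  f14: (p5, p11, p3) → 32.8951
  f15: (p5, p9, p3) → 39.6950
  f16: (p5, p9, p7) → 54.6041
Σ area = 934.198

Euler characteristic 10−24+16 = 2 ✓

facets=16 area=934.198


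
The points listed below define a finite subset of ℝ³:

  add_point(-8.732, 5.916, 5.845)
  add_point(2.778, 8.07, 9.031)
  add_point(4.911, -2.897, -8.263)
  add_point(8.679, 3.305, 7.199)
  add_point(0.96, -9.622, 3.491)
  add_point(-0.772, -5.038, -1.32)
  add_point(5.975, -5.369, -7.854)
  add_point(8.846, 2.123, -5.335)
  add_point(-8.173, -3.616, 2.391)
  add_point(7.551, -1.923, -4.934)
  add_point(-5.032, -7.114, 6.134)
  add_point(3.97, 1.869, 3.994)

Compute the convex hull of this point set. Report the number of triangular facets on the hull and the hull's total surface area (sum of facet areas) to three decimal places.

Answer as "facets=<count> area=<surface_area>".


Extreme-point indices: [0, 1, 2, 3, 4, 6, 7, 8, 9, 10] — 10 of 12 on the boundary.

Per-facet area ½‖(b−a)×(c−a)‖:
  f1: (p1, p7, p0) → 101.1165
  f2: (p2, p7, p0) → 73.7953
  f3: (p3, p1, p7) → 46.8418
  f4: (p8, p2, p0) → 83.6928
  f5: (p6, p2, p7) → 8.8834
  f6: (p6, p3, p4) → 98.3337
  f7: (p6, p8, p4) → 71.9243
  f8: (p6, p8, p2) → 22.6543
  f9: (p10, p8, p0) → 28.4239
  f10: (p10, p8, p4) → 19.1222
  f11: (p10, p1, p0) → 81.8439
  f12: (p10, p3, p4) → 54.3334
  f13: (p10, p3, p1) → 65.6975
  f14: (p9, p3, p7) → 26.8618
  f15: (p9, p6, p7) → 7.0228
  f16: (p9, p6, p3) → 15.6051
Σ area = 806.153

Euler: V−E+F = 10−24+16 = 2.

facets=16 area=806.153


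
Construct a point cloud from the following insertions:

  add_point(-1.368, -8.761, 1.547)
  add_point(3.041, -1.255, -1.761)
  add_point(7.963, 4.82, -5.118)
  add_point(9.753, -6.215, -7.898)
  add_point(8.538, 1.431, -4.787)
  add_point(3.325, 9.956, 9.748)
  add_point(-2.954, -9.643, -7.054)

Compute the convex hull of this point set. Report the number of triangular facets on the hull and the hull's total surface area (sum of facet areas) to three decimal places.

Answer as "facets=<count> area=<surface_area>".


Hull vertices (6/7): indices [0, 2, 3, 4, 5, 6].

Triangle areas on the boundary:
  f1: (p0, p3, p6) → 57.4160
  f2: (p0, p5, p6) → 79.1211
  f3: (p0, p5, p3) → 154.8661
  f4: (p2, p3, p6) → 75.6953
  f5: (p2, p5, p6) → 147.0975
  f6: (p4, p5, p3) → 44.8101
  f7: (p4, p2, p3) → 6.6296
  f8: (p4, p2, p5) → 27.2811
Σ area = 592.917

Euler characteristic 6−12+8 = 2 ✓

facets=8 area=592.917


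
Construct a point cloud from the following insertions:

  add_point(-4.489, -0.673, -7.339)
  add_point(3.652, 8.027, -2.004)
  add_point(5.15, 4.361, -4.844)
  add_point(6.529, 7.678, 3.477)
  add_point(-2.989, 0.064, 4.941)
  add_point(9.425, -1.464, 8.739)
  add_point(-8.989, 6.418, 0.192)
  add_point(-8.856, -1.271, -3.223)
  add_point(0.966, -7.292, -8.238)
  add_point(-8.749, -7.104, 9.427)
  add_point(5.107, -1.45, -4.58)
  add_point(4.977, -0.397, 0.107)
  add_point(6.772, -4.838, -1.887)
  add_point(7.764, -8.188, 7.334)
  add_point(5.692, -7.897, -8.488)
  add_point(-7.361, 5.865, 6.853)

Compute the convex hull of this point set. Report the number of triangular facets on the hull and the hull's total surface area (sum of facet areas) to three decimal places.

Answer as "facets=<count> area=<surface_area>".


12 of the 16 inputs are extreme points: [0, 1, 2, 3, 5, 6, 7, 8, 9, 13, 14, 15].

Facet areas (half cross-product norm):
  f1: (p15, p9, p6) → 44.3791
  f2: (p15, p9, p5) → 116.2498
  f3: (p15, p1, p6) → 44.4056
  f4: (p7, p9, p6) → 58.6017
  f5: (p13, p9, p5) → 58.3110
  f6: (p13, p14, p5) → 55.1346
  f7: (p13, p14, p9) → 133.1054
  f8: (p2, p14, p5) → 97.7148
  f9: (p3, p15, p5) → 78.7512
  f10: (p3, p15, p1) → 43.4372
  f11: (p3, p2, p5) → 48.7952
  f12: (p3, p2, p1) → 14.2600
  f13: (p8, p14, p9) → 40.9518
  f14: (p8, p7, p9) → 86.4482
  f15: (p0, p8, p7) → 23.1829
  f16: (p0, p7, p6) → 24.8708
  f17: (p0, p2, p14) → 63.4294
  f18: (p0, p8, p14) → 14.0757
  f19: (p0, p1, p6) → 66.0134
  f20: (p0, p2, p1) → 26.6129
Σ area = 1138.731

Euler: V−E+F = 12−30+20 = 2.

facets=20 area=1138.731


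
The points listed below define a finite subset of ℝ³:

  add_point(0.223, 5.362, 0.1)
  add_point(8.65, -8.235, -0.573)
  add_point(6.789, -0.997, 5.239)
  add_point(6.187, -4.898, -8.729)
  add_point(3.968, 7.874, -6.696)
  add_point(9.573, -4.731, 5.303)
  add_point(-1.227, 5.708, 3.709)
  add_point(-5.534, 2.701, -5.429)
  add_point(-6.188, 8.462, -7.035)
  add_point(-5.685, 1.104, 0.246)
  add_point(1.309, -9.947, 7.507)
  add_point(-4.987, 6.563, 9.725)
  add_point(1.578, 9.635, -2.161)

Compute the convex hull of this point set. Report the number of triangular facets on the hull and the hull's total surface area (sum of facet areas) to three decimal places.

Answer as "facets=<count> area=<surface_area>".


Extreme-point indices: [1, 2, 3, 4, 5, 7, 8, 9, 10, 11, 12] — 11 of 13 on the boundary.

Triangle areas on the boundary:
  f1: (p11, p10, p5) → 87.9985
  f2: (p12, p11, p8) → 64.3209
  f3: (p9, p11, p8) → 54.8886
  f4: (p9, p11, p10) → 81.7062
  f5: (p1, p10, p5) → 33.9669
  f6: (p1, p3, p5) → 25.0366
  f7: (p1, p3, p10) → 42.8876
  f8: (p2, p11, p5) → 15.7950
  f9: (p2, p12, p5) → 17.6069
  f10: (p2, p12, p11) → 87.0609
  f11: (p4, p3, p5) → 94.0014
  f12: (p4, p12, p5) → 48.6483
  f13: (p4, p3, p8) → 65.1479
  f14: (p4, p12, p8) → 24.8938
  f15: (p7, p3, p10) → 121.6776
  f16: (p7, p9, p10) → 33.3224
  f17: (p7, p3, p8) → 36.4958
  f18: (p7, p9, p8) → 15.2237
Σ area = 950.679

Euler characteristic 11−27+18 = 2 ✓

facets=18 area=950.679


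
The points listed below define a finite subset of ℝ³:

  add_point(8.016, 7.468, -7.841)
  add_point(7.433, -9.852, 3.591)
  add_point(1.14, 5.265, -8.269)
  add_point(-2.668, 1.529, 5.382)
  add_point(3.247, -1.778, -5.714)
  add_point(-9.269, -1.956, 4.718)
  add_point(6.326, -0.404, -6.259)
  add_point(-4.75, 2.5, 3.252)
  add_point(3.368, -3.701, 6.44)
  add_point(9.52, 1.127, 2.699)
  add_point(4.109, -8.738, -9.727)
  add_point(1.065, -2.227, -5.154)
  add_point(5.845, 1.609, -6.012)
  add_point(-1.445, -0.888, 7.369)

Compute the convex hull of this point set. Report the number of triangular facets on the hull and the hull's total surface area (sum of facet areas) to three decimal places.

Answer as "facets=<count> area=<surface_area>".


facets=16 area=817.722

Hull vertices (10/14): indices [0, 1, 2, 3, 5, 7, 8, 9, 10, 13].

Facet areas (half cross-product norm):
  f1: (p10, p1, p5) → 125.0413
  f2: (p10, p1, p9) → 76.7191
  f3: (p0, p10, p9) → 96.5541
  f4: (p13, p1, p5) → 48.8543
  f5: (p2, p10, p5) → 127.9779
  f6: (p2, p0, p10) → 51.7407
  f7: (p8, p1, p9) → 34.1304
  f8: (p8, p13, p9) → 22.4723
  f9: (p8, p13, p1) → 10.4182
  f10: (p3, p0, p9) → 77.2766
  f11: (p3, p13, p9) → 20.2997
  f12: (p3, p13, p5) → 12.5784
  f13: (p7, p2, p0) → 43.0796
  f14: (p7, p3, p0) → 27.5949
  f15: (p7, p2, p5) → 32.8288
  f16: (p7, p3, p5) → 10.1557
Σ area = 817.722

Euler: V−E+F = 10−24+16 = 2.


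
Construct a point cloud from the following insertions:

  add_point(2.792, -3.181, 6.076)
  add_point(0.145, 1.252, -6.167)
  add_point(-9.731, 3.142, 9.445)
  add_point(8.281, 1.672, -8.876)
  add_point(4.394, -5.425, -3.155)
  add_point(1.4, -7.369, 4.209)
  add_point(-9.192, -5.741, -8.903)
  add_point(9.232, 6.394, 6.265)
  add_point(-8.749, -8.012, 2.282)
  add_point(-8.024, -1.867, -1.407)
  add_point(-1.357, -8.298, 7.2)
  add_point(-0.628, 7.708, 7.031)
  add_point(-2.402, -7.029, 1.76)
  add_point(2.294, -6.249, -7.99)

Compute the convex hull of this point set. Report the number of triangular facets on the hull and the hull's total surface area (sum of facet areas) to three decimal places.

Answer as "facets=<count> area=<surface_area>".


facets=18 area=1050.662

11 of the 14 inputs are extreme points: [1, 2, 3, 4, 5, 6, 7, 8, 10, 11, 13].

Facet areas (half cross-product norm):
  f1: (p10, p7, p2) → 124.2785
  f2: (p11, p7, p2) → 29.8942
  f3: (p11, p6, p2) → 106.6272
  f4: (p8, p10, p2) → 57.7240
  f5: (p8, p6, p2) → 70.8797
  f6: (p8, p13, p10) → 65.6839
  f7: (p8, p13, p6) → 65.3505
  f8: (p3, p11, p7) → 79.1458
  f9: (p3, p13, p6) → 47.7777
  f10: (p3, p4, p7) → 74.7506
  f11: (p3, p4, p13) → 25.5403
  f12: (p5, p13, p10) → 16.0255
  f13: (p5, p4, p13) → 16.8691
  f14: (p5, p10, p7) → 30.1765
  f15: (p5, p4, p7) → 62.9434
  f16: (p1, p11, p6) → 79.9929
  f17: (p1, p3, p6) → 36.9842
  f18: (p1, p3, p11) → 60.0179
Σ area = 1050.662

Euler characteristic 11−27+18 = 2 ✓


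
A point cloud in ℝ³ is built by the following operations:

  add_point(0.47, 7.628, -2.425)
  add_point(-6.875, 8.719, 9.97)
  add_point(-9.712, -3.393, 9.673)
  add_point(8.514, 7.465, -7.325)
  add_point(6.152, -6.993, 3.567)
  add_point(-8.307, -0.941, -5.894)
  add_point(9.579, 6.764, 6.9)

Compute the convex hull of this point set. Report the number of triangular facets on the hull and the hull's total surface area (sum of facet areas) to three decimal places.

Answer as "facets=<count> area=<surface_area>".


facets=10 area=1001.597

Hull vertices (7/7): indices [0, 1, 2, 3, 4, 5, 6].

Triangle areas on the boundary:
  f1: (p4, p6, p2) → 126.2903
  f2: (p3, p4, p6) → 101.9186
  f3: (p1, p6, p2) → 104.2628
  f4: (p1, p3, p6) → 119.6991
  f5: (p5, p1, p2) → 97.3576
  f6: (p5, p4, p2) → 126.2915
  f7: (p5, p3, p4) → 147.6862
  f8: (p0, p1, p3) → 32.1251
  f9: (p0, p5, p3) → 54.0713
  f10: (p0, p5, p1) → 91.8947
Σ area = 1001.597

Euler characteristic 7−15+10 = 2 ✓


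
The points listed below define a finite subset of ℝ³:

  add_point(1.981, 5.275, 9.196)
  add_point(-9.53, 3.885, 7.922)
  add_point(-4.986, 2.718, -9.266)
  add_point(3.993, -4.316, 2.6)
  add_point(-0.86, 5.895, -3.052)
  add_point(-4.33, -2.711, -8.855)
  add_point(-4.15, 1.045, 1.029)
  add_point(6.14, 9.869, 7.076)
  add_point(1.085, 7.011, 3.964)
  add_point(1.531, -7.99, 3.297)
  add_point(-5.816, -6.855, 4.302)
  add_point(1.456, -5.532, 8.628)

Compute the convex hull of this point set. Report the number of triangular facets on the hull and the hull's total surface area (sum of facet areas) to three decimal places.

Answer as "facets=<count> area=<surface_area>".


facets=16 area=775.407

Points on the hull: [0, 1, 2, 3, 4, 5, 7, 9, 10, 11] (10 of 12).

Area of each hull facet:
  f1: (p11, p10, p1) → 51.0516
  f2: (p11, p10, p9) → 21.5872
  f3: (p4, p7, p1) → 88.8956
  f4: (p4, p2, p1) → 55.7777
  f5: (p4, p2, p7) → 4.8228
  f6: (p3, p2, p7) → 122.9180
  f7: (p3, p11, p7) → 49.9407
  f8: (p3, p11, p9) → 12.8898
  f9: (p5, p10, p9) → 51.1243
  f10: (p5, p3, p9) → 31.7288
  f11: (p5, p3, p2) → 37.9155
  f12: (p5, p2, p1) → 48.8398
  f13: (p5, p10, p1) → 82.6225
  f14: (p0, p7, p1) → 28.1873
  f15: (p0, p11, p1) → 62.2436
  f16: (p0, p11, p7) → 24.8623
Σ area = 775.407

Euler: V−E+F = 10−24+16 = 2.


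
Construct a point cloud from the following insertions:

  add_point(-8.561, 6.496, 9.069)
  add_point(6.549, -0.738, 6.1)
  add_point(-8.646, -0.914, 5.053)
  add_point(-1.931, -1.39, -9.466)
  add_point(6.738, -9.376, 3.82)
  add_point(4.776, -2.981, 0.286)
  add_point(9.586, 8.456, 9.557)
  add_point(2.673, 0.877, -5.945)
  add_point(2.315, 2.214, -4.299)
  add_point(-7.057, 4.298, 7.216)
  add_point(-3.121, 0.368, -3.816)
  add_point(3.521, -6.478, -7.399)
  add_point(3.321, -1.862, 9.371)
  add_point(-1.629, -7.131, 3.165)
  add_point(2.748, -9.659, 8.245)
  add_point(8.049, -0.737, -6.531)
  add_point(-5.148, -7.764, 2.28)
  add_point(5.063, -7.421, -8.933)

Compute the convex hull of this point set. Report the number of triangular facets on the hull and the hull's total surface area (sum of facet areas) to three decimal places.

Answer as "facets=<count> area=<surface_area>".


facets=20 area=1079.965

Extreme-point indices: [0, 2, 3, 4, 6, 7, 8, 12, 14, 15, 16, 17] — 12 of 18 on the boundary.

Per-facet area ½‖(b−a)×(c−a)‖:
  f1: (p0, p14, p2) → 56.5193
  f2: (p0, p3, p2) → 60.0880
  f3: (p16, p14, p2) → 39.3937
  f4: (p16, p3, p2) → 56.1930
  f5: (p7, p15, p3) → 14.7611
  f6: (p4, p14, p6) → 56.3318
  f7: (p4, p15, p6) → 118.5249
  f8: (p12, p14, p6) → 22.3336
  f9: (p12, p0, p6) → 87.5120
  f10: (p12, p0, p14) → 49.5127
  f11: (p8, p0, p3) → 64.6728
  f12: (p8, p7, p3) → 5.6484
  f13: (p8, p0, p6) → 134.0145
  f14: (p8, p15, p6) → 57.3554
  f15: (p8, p7, p15) → 5.5189
  f16: (p17, p16, p3) → 62.6013
  f17: (p17, p15, p3) → 34.4618
  f18: (p17, p4, p15) → 48.8331
  f19: (p17, p16, p14) → 76.1406
  f20: (p17, p4, p14) → 29.5481
Σ area = 1079.965

Euler characteristic 12−30+20 = 2 ✓


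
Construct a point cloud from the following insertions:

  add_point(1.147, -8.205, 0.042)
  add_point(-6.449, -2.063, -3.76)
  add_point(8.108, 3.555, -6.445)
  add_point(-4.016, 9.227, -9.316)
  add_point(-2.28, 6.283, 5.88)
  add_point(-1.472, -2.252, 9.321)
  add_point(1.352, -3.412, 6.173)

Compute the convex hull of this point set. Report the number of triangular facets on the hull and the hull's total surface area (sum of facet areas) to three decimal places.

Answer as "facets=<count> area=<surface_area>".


7 of the 7 inputs are extreme points: [0, 1, 2, 3, 4, 5, 6].

Per-facet area ½‖(b−a)×(c−a)‖:
  f1: (p3, p2, p1) → 84.0128
  f2: (p0, p2, p1) → 76.1683
  f3: (p0, p5, p1) → 58.4371
  f4: (p4, p3, p1) → 82.1253
  f5: (p4, p5, p1) → 59.4865
  f6: (p4, p3, p2) → 98.5429
  f7: (p4, p5, p2) → 75.3201
  f8: (p6, p5, p2) → 23.9820
  f9: (p6, p0, p2) → 58.1883
  f10: (p6, p0, p5) → 11.9986
Σ area = 628.262

Euler: V−E+F = 7−15+10 = 2.

facets=10 area=628.262


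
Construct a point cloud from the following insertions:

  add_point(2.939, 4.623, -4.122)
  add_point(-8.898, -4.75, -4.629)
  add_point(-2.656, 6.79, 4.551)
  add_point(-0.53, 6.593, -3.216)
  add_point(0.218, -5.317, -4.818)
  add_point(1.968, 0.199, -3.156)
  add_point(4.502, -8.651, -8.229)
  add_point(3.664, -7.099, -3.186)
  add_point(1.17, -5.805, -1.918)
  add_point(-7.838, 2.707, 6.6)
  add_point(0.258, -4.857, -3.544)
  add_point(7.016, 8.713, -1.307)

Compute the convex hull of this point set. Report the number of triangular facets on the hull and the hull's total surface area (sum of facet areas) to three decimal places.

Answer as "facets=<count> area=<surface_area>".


facets=14 area=612.441

Hull vertices (9/12): indices [0, 1, 2, 3, 6, 7, 8, 9, 11].

Triangle areas on the boundary:
  f1: (p3, p6, p1) → 97.1421
  f2: (p3, p9, p1) → 78.6416
  f3: (p7, p6, p1) → 34.1817
  f4: (p7, p6, p11) → 40.5705
  f5: (p0, p6, p11) → 33.6589
  f6: (p0, p3, p11) → 13.0217
  f7: (p0, p3, p6) → 22.5078
  f8: (p2, p3, p11) → 32.4890
  f9: (p2, p3, p9) → 24.5654
  f10: (p2, p7, p11) → 89.6526
  f11: (p2, p7, p9) → 58.9556
  f12: (p8, p9, p1) → 68.8719
  f13: (p8, p7, p1) → 11.3236
  f14: (p8, p7, p9) → 6.8585
Σ area = 612.441

Euler characteristic 9−21+14 = 2 ✓


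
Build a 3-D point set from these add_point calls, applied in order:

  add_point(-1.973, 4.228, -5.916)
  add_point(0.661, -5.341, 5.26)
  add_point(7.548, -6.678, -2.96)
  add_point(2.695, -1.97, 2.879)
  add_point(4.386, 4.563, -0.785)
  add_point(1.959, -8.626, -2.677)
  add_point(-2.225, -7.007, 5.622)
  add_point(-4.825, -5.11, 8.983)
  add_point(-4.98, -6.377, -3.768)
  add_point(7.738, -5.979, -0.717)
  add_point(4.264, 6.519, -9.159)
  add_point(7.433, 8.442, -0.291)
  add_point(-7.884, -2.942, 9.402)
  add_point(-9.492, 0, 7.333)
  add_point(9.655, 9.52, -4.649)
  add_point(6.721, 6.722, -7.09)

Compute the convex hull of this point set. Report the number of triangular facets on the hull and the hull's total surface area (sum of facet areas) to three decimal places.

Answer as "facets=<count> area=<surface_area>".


facets=24 area=821.586

Extreme-point indices: [0, 1, 2, 5, 6, 7, 8, 9, 10, 11, 12, 13, 14, 15] — 14 of 16 on the boundary.

Triangle areas on the boundary:
  f1: (p8, p10, p5) → 60.0417
  f2: (p0, p10, p14) → 25.1176
  f3: (p0, p8, p13) → 74.7091
  f4: (p0, p8, p10) → 33.1395
  f5: (p15, p10, p14) → 4.1065
  f6: (p11, p0, p13) → 92.5529
  f7: (p11, p0, p14) → 29.4047
  f8: (p9, p11, p14) → 35.5519
  f9: (p9, p11, p1) → 66.6336
  f10: (p7, p11, p1) → 46.7714
  f11: (p2, p10, p5) → 44.0456
  f12: (p2, p9, p5) → 6.9259
  f13: (p2, p15, p10) → 22.2603
  f14: (p2, p15, p14) → 30.7994
  f15: (p2, p9, p14) → 18.9424
  f16: (p12, p8, p13) → 26.6960
  f17: (p12, p7, p8) → 23.8713
  f18: (p12, p11, p13) → 39.6083
  f19: (p12, p7, p11) → 38.1864
  f20: (p6, p8, p5) → 32.7244
  f21: (p6, p7, p8) → 19.6469
  f22: (p6, p7, p1) → 7.2869
  f23: (p6, p9, p5) → 31.3236
  f24: (p6, p9, p1) → 11.2401
Σ area = 821.586

Euler characteristic 14−36+24 = 2 ✓


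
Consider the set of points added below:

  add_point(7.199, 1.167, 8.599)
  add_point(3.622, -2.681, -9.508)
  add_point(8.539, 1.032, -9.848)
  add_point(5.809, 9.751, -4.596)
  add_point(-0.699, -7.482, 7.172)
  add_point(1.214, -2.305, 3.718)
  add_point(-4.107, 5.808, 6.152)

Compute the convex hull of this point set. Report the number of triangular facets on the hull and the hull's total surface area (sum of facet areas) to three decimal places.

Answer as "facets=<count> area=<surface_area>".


6 of the 7 inputs are extreme points: [0, 1, 2, 3, 4, 6].

Per-facet area ½‖(b−a)×(c−a)‖:
  f1: (p0, p4, p6) → 68.6594
  f2: (p0, p4, p2) → 108.7911
  f3: (p3, p0, p6) → 88.1465
  f4: (p3, p0, p2) → 83.1364
  f5: (p1, p4, p6) → 118.5224
  f6: (p1, p4, p2) → 50.4506
  f7: (p1, p3, p6) → 102.1824
  f8: (p1, p3, p2) → 31.3621
Σ area = 651.251

Euler characteristic 6−12+8 = 2 ✓

facets=8 area=651.251


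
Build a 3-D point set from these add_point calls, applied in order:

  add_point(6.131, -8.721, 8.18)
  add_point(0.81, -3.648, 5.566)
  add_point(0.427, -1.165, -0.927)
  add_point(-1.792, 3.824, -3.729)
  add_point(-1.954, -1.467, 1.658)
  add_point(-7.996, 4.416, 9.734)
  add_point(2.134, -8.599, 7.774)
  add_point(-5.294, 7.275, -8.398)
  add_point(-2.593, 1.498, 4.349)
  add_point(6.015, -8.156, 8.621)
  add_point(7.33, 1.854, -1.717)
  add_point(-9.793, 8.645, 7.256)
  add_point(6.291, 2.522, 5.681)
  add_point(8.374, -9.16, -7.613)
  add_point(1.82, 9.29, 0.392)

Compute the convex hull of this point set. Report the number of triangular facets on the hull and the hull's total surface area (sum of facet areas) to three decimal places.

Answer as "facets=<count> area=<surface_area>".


Extreme-point indices: [0, 4, 5, 6, 7, 9, 10, 11, 12, 13, 14] — 11 of 15 on the boundary.

Triangle areas on the boundary:
  f1: (p7, p14, p11) → 76.6609
  f2: (p12, p14, p11) → 65.1463
  f3: (p0, p6, p13) → 32.0435
  f4: (p0, p6, p9) → 1.4484
  f5: (p0, p12, p13) → 90.2324
  f6: (p0, p12, p9) → 3.2623
  f7: (p5, p7, p11) → 40.8067
  f8: (p5, p6, p9) → 29.1119
  f9: (p5, p12, p11) → 37.2481
  f10: (p5, p12, p9) → 82.9018
  f11: (p10, p12, p13) → 39.1502
  f12: (p10, p12, p14) → 33.0809
  f13: (p10, p7, p13) → 94.2836
  f14: (p10, p7, p14) → 54.4409
  f15: (p4, p5, p7) → 80.0544
  f16: (p4, p5, p6) → 59.1924
  f17: (p4, p7, p13) → 108.9067
  f18: (p4, p6, p13) → 78.7460
Σ area = 1006.718

Check V−E+F: 11 − 27 + 18 = 2.

facets=18 area=1006.718


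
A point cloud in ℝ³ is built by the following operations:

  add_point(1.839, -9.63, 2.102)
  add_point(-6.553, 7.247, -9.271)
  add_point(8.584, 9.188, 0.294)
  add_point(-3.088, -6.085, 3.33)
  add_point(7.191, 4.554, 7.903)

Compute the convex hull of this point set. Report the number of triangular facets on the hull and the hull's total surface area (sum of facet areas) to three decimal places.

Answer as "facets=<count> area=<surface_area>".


Extreme-point indices: [0, 1, 2, 3, 4] — 5 of 5 on the boundary.

Area of each hull facet:
  f1: (p0, p2, p1) → 170.2700
  f2: (p4, p2, p1) → 78.3469
  f3: (p4, p0, p2) → 71.7294
  f4: (p3, p0, p1) → 52.3906
  f5: (p3, p4, p1) → 142.4799
  f6: (p3, p4, p0) → 47.8051
Σ area = 563.022

Check V−E+F: 5 − 9 + 6 = 2.

facets=6 area=563.022


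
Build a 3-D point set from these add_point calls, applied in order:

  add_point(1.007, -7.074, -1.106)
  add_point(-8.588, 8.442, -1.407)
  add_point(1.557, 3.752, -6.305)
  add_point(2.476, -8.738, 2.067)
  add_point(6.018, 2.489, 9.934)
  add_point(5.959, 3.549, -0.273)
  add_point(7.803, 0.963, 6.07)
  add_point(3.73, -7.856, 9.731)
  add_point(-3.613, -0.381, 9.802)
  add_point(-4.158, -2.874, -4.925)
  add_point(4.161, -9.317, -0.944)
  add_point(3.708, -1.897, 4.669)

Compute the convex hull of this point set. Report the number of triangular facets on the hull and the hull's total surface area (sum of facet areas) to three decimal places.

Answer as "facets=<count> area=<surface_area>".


Points on the hull: [1, 2, 3, 4, 5, 6, 7, 8, 9, 10] (10 of 12).

Area of each hull facet:
  f1: (p5, p2, p1) → 44.8651
  f2: (p5, p10, p6) → 44.3135
  f3: (p5, p2, p10) → 48.3620
  f4: (p9, p2, p1) → 51.3604
  f5: (p9, p2, p10) → 49.8277
  f6: (p9, p8, p1) → 86.2157
  f7: (p7, p10, p6) → 54.1973
  f8: (p4, p7, p6) → 23.1301
  f9: (p4, p7, p8) → 46.5421
  f10: (p4, p8, p1) → 74.9582
  f11: (p4, p5, p1) → 78.4720
  f12: (p4, p5, p6) → 13.5142
  f13: (p3, p9, p10) → 19.4683
  f14: (p3, p7, p10) → 8.4648
  f15: (p3, p9, p8) → 70.6698
  f16: (p3, p7, p8) → 40.9363
Σ area = 755.297

Check V−E+F: 10 − 24 + 16 = 2.

facets=16 area=755.297


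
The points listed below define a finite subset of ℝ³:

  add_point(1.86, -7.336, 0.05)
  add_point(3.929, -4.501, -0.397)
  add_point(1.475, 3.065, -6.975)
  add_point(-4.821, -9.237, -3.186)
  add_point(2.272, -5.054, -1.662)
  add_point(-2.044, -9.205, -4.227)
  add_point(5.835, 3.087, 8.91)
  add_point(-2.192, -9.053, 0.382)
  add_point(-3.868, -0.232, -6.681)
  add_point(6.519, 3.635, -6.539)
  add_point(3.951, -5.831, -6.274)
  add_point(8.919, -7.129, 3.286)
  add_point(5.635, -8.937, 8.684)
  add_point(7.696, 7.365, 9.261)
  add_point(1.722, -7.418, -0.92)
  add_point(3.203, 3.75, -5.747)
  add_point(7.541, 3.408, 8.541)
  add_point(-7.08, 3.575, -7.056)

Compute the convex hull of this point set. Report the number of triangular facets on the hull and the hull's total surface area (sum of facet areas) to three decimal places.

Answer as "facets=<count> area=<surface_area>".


Extreme-point indices: [2, 3, 5, 6, 7, 8, 9, 10, 11, 12, 13, 16, 17] — 13 of 18 on the boundary.

Facet areas (half cross-product norm):
  f1: (p9, p13, p17) → 110.0821
  f2: (p9, p13, p11) → 104.7552
  f3: (p6, p13, p17) → 46.0338
  f4: (p10, p9, p11) → 53.2270
  f5: (p7, p3, p17) → 28.8205
  f6: (p7, p6, p17) → 127.8187
  f7: (p16, p13, p11) → 7.5484
  f8: (p5, p3, p17) → 20.1071
  f9: (p5, p10, p11) → 38.8337
  f10: (p2, p9, p17) → 4.0801
  f11: (p2, p10, p17) → 37.5338
  f12: (p2, p10, p9) → 23.2725
  f13: (p12, p7, p6) → 68.5787
  f14: (p12, p16, p11) → 38.3364
  f15: (p12, p5, p11) → 44.2001
  f16: (p12, p6, p13) → 10.8842
  f17: (p12, p16, p13) → 5.5455
  f18: (p12, p7, p3) → 3.1523
  f19: (p12, p5, p3) → 21.9280
  f20: (p8, p10, p17) → 5.9536
  f21: (p8, p5, p17) → 11.8971
  f22: (p8, p5, p10) → 31.7635
Σ area = 844.352

Euler: V−E+F = 13−33+22 = 2.

facets=22 area=844.352


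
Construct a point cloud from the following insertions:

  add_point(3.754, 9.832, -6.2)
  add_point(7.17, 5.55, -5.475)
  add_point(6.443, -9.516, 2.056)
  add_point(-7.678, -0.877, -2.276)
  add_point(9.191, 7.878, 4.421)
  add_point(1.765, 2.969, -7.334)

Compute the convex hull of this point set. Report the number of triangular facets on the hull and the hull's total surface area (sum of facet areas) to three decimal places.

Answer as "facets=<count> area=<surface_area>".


facets=8 area=547.767

6 of the 6 inputs are extreme points: [0, 1, 2, 3, 4, 5].

Per-facet area ½‖(b−a)×(c−a)‖:
  f1: (p2, p4, p3) → 143.3451
  f2: (p0, p4, p3) → 97.6224
  f3: (p5, p2, p3) → 89.1832
  f4: (p5, p0, p3) → 36.1426
  f5: (p1, p5, p2) → 50.8647
  f6: (p1, p5, p0) → 16.7636
  f7: (p1, p2, p4) → 85.2838
  f8: (p1, p0, p4) → 28.5618
Σ area = 547.767

Euler: V−E+F = 6−12+8 = 2.


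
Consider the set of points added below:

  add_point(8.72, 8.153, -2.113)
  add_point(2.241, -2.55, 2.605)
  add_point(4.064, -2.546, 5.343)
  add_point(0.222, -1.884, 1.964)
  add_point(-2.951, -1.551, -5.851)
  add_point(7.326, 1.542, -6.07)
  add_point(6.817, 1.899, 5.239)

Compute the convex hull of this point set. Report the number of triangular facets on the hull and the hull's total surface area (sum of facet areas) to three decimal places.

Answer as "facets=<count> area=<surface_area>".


facets=10 area=290.926

7 of the 7 inputs are extreme points: [0, 1, 2, 3, 4, 5, 6].

Area of each hull facet:
  f1: (p5, p0, p4) → 38.4536
  f2: (p3, p0, p4) → 57.9660
  f3: (p1, p5, p4) → 47.7405
  f4: (p1, p5, p2) → 16.3245
  f5: (p1, p3, p4) → 7.3468
  f6: (p1, p3, p2) → 2.4410
  f7: (p6, p3, p0) → 40.2667
  f8: (p6, p3, p2) → 12.9891
  f9: (p6, p5, p0) → 37.7869
  f10: (p6, p5, p2) → 29.6108
Σ area = 290.926

Euler: V−E+F = 7−15+10 = 2.


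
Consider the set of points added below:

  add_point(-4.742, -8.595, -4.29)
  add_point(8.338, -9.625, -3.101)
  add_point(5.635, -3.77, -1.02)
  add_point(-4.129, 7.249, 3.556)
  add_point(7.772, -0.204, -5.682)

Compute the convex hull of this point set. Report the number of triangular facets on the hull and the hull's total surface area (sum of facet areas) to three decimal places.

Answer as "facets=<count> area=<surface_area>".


Points on the hull: [0, 1, 2, 3, 4] (5 of 5).

Facet areas (half cross-product norm):
  f1: (p3, p1, p0) → 116.5311
  f2: (p4, p1, p0) → 63.6576
  f3: (p4, p3, p0) → 117.0809
  f4: (p2, p3, p1) → 14.3874
  f5: (p2, p4, p1) → 20.9906
  f6: (p2, p4, p3) → 48.1294
Σ area = 380.777

Euler: V−E+F = 5−9+6 = 2.

facets=6 area=380.777


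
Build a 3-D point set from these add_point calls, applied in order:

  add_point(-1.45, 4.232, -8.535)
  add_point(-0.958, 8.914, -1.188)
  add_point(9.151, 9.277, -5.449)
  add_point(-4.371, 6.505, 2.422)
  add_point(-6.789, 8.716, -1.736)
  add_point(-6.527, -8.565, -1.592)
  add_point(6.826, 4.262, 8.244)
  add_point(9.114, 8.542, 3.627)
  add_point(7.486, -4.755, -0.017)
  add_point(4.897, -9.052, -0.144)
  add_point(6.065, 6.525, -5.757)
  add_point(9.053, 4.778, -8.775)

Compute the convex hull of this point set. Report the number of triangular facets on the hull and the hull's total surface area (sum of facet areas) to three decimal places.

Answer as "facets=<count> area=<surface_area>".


facets=18 area=900.662

Hull vertices (11/12): indices [0, 1, 2, 3, 4, 5, 6, 7, 8, 9, 11].

Facet areas (half cross-product norm):
  f1: (p0, p2, p4) → 58.7496
  f2: (p3, p7, p4) → 32.2357
  f3: (p3, p7, p6) → 42.5857
  f4: (p5, p0, p4) → 74.5997
  f5: (p5, p3, p4) → 41.2792
  f6: (p5, p6, p9) → 90.3071
  f7: (p5, p3, p6) → 100.6681
  f8: (p11, p0, p2) → 29.4030
  f9: (p11, p7, p2) → 21.6447
  f10: (p11, p5, p9) → 95.9181
  f11: (p11, p5, p0) → 74.9495
  f12: (p1, p2, p4) → 15.2019
  f13: (p1, p7, p4) → 11.4835
  f14: (p1, p7, p2) → 45.9458
  f15: (p8, p6, p9) → 24.1172
  f16: (p8, p7, p6) → 41.0145
  f17: (p8, p11, p9) → 24.2598
  f18: (p8, p11, p7) → 76.2995
Σ area = 900.662

Euler: V−E+F = 11−27+18 = 2.


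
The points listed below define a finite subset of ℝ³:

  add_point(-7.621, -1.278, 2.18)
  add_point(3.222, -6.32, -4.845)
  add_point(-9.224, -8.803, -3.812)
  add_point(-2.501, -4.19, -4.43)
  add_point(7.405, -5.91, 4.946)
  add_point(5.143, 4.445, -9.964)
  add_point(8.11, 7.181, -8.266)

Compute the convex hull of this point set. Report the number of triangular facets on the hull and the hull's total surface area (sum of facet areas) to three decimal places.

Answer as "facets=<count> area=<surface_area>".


facets=8 area=584.572

Extreme-point indices: [0, 1, 2, 4, 5, 6] — 6 of 7 on the boundary.

Per-facet area ½‖(b−a)×(c−a)‖:
  f1: (p0, p4, p2) → 77.7912
  f2: (p0, p4, p6) → 142.1288
  f3: (p0, p5, p2) → 90.2051
  f4: (p0, p5, p6) → 37.0671
  f5: (p1, p4, p2) → 64.3449
  f6: (p1, p5, p2) → 71.6036
  f7: (p1, p4, p6) → 78.5469
  f8: (p1, p5, p6) → 22.8841
Σ area = 584.572

Check V−E+F: 6 − 12 + 8 = 2.


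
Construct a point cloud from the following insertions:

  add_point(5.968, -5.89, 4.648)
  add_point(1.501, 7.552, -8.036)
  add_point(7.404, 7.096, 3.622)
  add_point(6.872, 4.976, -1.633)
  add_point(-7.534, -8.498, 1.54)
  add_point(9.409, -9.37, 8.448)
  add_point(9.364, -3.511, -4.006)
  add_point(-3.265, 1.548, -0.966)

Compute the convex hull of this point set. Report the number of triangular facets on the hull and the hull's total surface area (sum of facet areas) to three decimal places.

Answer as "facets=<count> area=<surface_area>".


facets=10 area=717.086

7 of the 8 inputs are extreme points: [1, 2, 3, 4, 5, 6, 7].

Facet areas (half cross-product norm):
  f1: (p2, p5, p4) → 152.8649
  f2: (p6, p5, p4) → 117.3849
  f3: (p6, p1, p4) → 127.7957
  f4: (p6, p2, p5) → 89.4277
  f5: (p7, p1, p4) → 31.4694
  f6: (p7, p2, p4) → 56.3843
  f7: (p7, p2, p1) → 61.9269
  f8: (p3, p2, p1) → 19.4532
  f9: (p3, p6, p1) → 38.7700
  f10: (p3, p6, p2) → 21.6091
Σ area = 717.086

Euler characteristic 7−15+10 = 2 ✓


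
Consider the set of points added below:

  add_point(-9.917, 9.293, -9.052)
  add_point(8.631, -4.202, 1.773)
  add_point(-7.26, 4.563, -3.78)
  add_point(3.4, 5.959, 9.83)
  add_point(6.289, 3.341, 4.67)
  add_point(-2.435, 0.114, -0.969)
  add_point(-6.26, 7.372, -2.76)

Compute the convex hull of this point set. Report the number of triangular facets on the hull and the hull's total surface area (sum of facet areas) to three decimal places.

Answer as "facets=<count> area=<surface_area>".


facets=10 area=408.427

Extreme-point indices: [0, 1, 2, 3, 4, 5, 6] — 7 of 7 on the boundary.

Area of each hull facet:
  f1: (p4, p1, p0) → 90.2275
  f2: (p4, p3, p0) → 71.1891
  f3: (p4, p3, p1) → 17.6146
  f4: (p5, p1, p0) → 49.1069
  f5: (p5, p2, p0) → 11.6951
  f6: (p5, p3, p1) → 75.3518
  f7: (p5, p2, p3) → 45.7309
  f8: (p6, p3, p0) → 12.5544
  f9: (p6, p2, p0) → 11.6267
  f10: (p6, p2, p3) → 23.3302
Σ area = 408.427

Check V−E+F: 7 − 15 + 10 = 2.


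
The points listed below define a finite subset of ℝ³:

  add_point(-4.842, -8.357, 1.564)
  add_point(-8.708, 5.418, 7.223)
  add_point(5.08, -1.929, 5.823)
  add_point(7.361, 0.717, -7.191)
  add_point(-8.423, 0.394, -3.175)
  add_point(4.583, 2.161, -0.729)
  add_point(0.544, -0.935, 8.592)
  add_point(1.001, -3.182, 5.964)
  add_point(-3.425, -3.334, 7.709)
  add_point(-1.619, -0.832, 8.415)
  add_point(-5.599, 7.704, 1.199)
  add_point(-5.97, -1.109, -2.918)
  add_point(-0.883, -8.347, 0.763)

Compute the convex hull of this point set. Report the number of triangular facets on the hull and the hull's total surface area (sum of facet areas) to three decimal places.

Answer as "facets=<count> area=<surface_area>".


12 of the 13 inputs are extreme points: [0, 1, 2, 3, 4, 5, 6, 8, 9, 10, 11, 12].

Facet areas (half cross-product norm):
  f1: (p4, p0, p1) → 61.0501
  f2: (p8, p0, p1) → 37.7054
  f3: (p12, p0, p3) → 22.0945
  f4: (p12, p8, p0) → 16.2784
  f5: (p10, p4, p1) → 32.0993
  f6: (p10, p4, p3) → 71.6082
  f7: (p10, p5, p3) → 34.4412
  f8: (p10, p6, p1) → 40.3319
  f9: (p11, p0, p3) → 60.0557
  f10: (p11, p4, p3) → 14.4038
  f11: (p11, p4, p0) → 9.9628
  f12: (p2, p5, p3) → 21.5636
  f13: (p2, p12, p3) → 65.8408
  f14: (p2, p10, p6) → 34.0106
  f15: (p2, p10, p5) → 44.8488
  f16: (p2, p8, p6) → 10.9309
  f17: (p2, p12, p8) → 36.9146
  f18: (p9, p6, p1) → 6.4472
  f19: (p9, p8, p1) → 15.0435
  f20: (p9, p8, p6) → 2.8749
Σ area = 638.506

Euler: V−E+F = 12−30+20 = 2.

facets=20 area=638.506


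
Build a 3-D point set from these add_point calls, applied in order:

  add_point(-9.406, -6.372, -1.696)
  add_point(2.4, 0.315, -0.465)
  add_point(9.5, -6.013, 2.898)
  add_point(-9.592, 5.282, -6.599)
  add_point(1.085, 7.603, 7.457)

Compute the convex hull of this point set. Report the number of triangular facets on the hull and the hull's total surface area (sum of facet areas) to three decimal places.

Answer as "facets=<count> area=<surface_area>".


Extreme-point indices: [0, 1, 2, 3, 4] — 5 of 5 on the boundary.

Per-facet area ½‖(b−a)×(c−a)‖:
  f1: (p0, p2, p3) → 122.5437
  f2: (p4, p0, p3) → 110.4026
  f3: (p4, p0, p2) → 147.5890
  f4: (p1, p2, p3) → 23.1802
  f5: (p1, p4, p3) → 77.8252
  f6: (p1, p4, p2) → 52.7669
Σ area = 534.308

Euler characteristic 5−9+6 = 2 ✓

facets=6 area=534.308


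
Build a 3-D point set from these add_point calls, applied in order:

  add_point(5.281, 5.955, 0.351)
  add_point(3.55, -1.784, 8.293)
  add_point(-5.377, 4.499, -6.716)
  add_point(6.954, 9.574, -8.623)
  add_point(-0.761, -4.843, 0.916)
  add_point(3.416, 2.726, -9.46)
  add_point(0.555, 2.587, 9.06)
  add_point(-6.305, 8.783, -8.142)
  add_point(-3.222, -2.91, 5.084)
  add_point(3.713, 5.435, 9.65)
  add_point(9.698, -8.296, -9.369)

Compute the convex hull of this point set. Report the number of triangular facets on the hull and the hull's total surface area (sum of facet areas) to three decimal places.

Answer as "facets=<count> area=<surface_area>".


facets=16 area=889.037

Points on the hull: [1, 2, 3, 4, 5, 6, 7, 8, 9, 10] (10 of 11).

Triangle areas on the boundary:
  f1: (p9, p3, p7) → 123.3285
  f2: (p9, p3, p10) → 170.0955
  f3: (p5, p10, p7) → 35.6561
  f4: (p5, p3, p7) → 44.5065
  f5: (p5, p3, p10) → 41.3758
  f6: (p2, p10, p7) → 32.5151
  f7: (p2, p8, p7) → 20.4113
  f8: (p1, p9, p10) → 63.7819
  f9: (p4, p2, p10) → 97.3160
  f10: (p4, p2, p8) → 33.6385
  f11: (p4, p1, p10) → 65.1816
  f12: (p4, p1, p8) → 19.7404
  f13: (p6, p1, p9) → 11.3632
  f14: (p6, p1, p8) → 19.2332
  f15: (p6, p9, p7) → 41.3176
  f16: (p6, p8, p7) → 69.5756
Σ area = 889.037

Euler: V−E+F = 10−24+16 = 2.
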